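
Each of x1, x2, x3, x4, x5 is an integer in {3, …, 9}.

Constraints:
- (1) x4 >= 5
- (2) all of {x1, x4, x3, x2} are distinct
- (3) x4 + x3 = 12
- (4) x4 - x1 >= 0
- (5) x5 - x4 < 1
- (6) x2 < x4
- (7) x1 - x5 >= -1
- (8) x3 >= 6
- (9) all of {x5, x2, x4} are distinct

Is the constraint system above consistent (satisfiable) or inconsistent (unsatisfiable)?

Satisfiable

Setting (x1, x2, x3, x4, x5) = (3, 4, 7, 5, 3) satisfies everything: constraint 3: x4 + x3 = 12; constraint 4: x4 - x1 = 2; constraint 5: x5 - x4 = -2, and the others follow.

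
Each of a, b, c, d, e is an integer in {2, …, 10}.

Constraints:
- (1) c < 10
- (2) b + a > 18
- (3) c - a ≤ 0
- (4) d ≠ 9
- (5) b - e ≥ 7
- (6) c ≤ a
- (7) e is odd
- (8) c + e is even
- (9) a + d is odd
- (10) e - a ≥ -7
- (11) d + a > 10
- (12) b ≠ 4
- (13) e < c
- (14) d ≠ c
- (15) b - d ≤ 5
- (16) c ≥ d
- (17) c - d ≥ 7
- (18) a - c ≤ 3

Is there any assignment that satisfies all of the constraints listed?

Unsatisfiable

Constraints 3, 5, 10, 15, and 17 give b − e ≥ 7, e − a ≥ -7, a − c ≥ 0, c − d ≥ 7, d − b ≥ -5.
Adding all 5 inequalities: the left sides telescope to 0, and the right sides sum to 7 + (-7) + 0 + 7 + (-5) = 2. So 0 ≥ 2, which is false.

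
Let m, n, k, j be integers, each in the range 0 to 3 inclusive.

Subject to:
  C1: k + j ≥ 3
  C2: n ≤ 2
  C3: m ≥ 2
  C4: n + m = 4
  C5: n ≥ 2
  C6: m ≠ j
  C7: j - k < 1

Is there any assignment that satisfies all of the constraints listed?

Take m = 2, n = 2, k = 3, j = 1. Then constraint 1: k + j = 4; constraint 4: n + m = 4; constraint 7: j - k = -2, and every other listed constraint is also met.

Satisfiable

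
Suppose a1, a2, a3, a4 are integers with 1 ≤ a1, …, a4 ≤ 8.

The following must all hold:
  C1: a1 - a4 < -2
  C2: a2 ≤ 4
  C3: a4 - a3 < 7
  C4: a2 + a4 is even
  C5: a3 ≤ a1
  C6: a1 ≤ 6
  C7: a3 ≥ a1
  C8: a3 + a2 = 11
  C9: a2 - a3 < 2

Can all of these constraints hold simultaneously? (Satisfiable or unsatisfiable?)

From constraints 5 and 6: a3 ≤ a1 ≤ 6. From constraint 2: a2 ≤ 4. Hence a3 + a2 ≤ 10. But constraint 8 requires a3 + a2 = 11, and 11 > 10. Contradiction.

Unsatisfiable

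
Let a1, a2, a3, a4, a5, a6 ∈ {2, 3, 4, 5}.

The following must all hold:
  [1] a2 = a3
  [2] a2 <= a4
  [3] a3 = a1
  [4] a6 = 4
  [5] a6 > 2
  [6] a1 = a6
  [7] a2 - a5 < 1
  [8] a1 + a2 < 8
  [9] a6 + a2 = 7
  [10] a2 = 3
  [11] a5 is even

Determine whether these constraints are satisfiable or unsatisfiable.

Constraint 10 fixes a2 = 3 and constraint 4 fixes a6 = 4. Constraints 1, 3, and 6 give a2 = a3 = a1 = a6, so a2 = a6. But 3 ≠ 4 — contradiction.

Unsatisfiable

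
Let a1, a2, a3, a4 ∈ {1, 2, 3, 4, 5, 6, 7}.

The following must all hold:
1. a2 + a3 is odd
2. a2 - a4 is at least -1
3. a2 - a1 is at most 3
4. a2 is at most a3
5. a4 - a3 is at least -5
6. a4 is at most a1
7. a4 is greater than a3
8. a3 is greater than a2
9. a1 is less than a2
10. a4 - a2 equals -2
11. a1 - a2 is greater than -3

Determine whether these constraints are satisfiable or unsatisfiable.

Unsatisfiable

Constraints 6, 7, 8, and 9 give a4 ≤ a1, a1 < a2, a2 < a3, a3 < a4. Chaining: a4 ≤ a1 < a2 < a3 < a4, which forces a4 < a4 — impossible.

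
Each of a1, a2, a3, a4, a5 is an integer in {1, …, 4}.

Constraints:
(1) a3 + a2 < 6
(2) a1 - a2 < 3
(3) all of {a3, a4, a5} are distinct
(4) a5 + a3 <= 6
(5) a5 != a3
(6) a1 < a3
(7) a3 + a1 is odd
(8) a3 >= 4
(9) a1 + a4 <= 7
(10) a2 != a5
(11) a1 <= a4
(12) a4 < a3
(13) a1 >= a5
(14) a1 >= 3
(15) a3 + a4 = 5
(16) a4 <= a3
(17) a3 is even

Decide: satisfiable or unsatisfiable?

From constraint 8: a3 ≥ 4. From constraints 11 and 14: a4 ≥ a1 ≥ 3. Hence a3 + a4 ≥ 7. But constraint 15 requires a3 + a4 = 5, and 5 < 7. Contradiction.

Unsatisfiable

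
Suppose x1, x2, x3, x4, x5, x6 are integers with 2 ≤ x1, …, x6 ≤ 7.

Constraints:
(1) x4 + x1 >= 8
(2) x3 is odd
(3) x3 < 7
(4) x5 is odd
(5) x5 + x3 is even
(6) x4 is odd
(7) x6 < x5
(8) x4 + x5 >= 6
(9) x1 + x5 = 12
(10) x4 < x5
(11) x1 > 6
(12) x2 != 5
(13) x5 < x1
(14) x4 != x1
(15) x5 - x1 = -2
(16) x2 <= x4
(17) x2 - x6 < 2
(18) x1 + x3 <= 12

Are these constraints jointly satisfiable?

The assignment x1 = 7, x2 = 2, x3 = 5, x4 = 3, x5 = 5, x6 = 3 works:
  constraint 1 holds since x4 + x1 = 10.
  constraint 8 holds since x4 + x5 = 8.
The rest check out directly.

Satisfiable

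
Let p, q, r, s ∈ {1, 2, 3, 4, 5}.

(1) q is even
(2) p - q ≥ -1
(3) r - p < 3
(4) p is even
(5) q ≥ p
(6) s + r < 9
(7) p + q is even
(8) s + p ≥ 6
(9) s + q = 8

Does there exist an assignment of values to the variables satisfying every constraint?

Satisfiable

One satisfying assignment is p = 4, q = 4, r = 4, s = 4.
For the less obvious constraints — constraint 2: p - q = 0; constraint 3: r - p = 0; constraint 6: s + r = 8 — and the others hold by inspection.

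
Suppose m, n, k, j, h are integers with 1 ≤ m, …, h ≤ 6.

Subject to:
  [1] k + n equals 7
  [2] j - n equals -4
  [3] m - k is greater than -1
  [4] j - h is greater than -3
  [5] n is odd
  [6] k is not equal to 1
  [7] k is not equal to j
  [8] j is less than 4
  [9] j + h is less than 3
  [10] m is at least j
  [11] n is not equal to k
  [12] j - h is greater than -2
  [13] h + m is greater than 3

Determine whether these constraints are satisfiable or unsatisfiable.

Satisfiable

Try m = 3, n = 5, k = 2, j = 1, h = 1.
Check constraint 1: k + n = 7; constraint 2: j - n = -4. The remaining constraints are straightforward to verify.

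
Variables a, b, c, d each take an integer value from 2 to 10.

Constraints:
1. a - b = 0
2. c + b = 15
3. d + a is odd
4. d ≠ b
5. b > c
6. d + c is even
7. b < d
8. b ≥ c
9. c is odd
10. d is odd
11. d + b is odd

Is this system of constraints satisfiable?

Satisfiable

One satisfying assignment is a = 8, b = 8, c = 7, d = 9.
For the less obvious constraints — constraint 1: a - b = 0; constraint 2: c + b = 15; constraint 3: d + a = 17 is odd — and the others hold by inspection.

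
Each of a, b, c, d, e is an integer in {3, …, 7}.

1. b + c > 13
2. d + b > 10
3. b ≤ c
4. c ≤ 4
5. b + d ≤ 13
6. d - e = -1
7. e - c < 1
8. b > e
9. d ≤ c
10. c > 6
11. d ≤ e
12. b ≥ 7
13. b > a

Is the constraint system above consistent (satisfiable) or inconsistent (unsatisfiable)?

Unsatisfiable

From constraints 3 and 12: c ≥ b and b ≥ 7, so c ≥ 7. From constraint 4: c ≤ 4. But 4 < 7, so no value of c works.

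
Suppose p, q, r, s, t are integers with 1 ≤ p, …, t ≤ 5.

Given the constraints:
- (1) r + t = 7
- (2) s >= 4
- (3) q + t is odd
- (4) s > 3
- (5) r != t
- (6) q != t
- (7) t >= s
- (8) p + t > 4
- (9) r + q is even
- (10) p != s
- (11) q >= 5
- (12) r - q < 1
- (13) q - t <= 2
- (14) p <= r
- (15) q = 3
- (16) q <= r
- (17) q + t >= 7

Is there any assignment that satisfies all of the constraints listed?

Unsatisfiable

From constraints 11 and 16: r ≥ q ≥ 5. From constraints 2 and 7: t ≥ s ≥ 4. Hence r + t ≥ 9. But constraint 1 requires r + t = 7, and 7 < 9. Contradiction.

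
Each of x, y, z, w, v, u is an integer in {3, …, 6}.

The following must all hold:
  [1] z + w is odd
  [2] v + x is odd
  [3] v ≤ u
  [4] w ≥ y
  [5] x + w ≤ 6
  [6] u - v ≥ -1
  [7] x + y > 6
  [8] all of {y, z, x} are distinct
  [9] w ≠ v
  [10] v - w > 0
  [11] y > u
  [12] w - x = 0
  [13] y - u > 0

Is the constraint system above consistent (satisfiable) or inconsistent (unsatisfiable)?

Constraints 3, 4, 10, and 13 give v ≤ u, u < y, y ≤ w, w < v. Chaining: v ≤ u < y ≤ w < v, which forces v < v — impossible.

Unsatisfiable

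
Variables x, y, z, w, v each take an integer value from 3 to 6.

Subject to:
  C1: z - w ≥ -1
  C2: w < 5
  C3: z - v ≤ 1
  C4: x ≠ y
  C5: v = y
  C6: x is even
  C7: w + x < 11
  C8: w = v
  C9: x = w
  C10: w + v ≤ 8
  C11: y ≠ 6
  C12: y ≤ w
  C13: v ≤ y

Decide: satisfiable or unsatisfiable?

From constraints 5, 8, and 9, x = w = v = y, so x = y. But constraint 4 says x ≠ y. Contradiction.

Unsatisfiable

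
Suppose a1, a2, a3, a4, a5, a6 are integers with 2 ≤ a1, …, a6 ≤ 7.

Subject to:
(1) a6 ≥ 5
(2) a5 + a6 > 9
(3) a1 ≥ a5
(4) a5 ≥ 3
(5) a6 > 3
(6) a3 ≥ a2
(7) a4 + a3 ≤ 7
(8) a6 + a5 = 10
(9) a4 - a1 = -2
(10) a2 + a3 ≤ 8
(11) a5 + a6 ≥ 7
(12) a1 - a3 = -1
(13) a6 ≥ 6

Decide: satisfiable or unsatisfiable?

Satisfiable

Try a1 = 4, a2 = 2, a3 = 5, a4 = 2, a5 = 4, a6 = 6.
Check constraint 2: a5 + a6 = 10; constraint 7: a4 + a3 = 7. The remaining constraints are straightforward to verify.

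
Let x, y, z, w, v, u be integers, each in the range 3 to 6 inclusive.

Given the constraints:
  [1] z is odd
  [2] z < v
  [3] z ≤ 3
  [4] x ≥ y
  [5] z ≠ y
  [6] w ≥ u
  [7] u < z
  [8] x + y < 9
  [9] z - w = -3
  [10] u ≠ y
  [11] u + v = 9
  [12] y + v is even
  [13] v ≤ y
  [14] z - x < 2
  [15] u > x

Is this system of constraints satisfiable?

Constraints 2, 4, 7, 13, and 15 give x < u, u < z, z < v, v ≤ y, y ≤ x. Chaining: x < u < z < v ≤ y ≤ x, which forces x < x — impossible.

Unsatisfiable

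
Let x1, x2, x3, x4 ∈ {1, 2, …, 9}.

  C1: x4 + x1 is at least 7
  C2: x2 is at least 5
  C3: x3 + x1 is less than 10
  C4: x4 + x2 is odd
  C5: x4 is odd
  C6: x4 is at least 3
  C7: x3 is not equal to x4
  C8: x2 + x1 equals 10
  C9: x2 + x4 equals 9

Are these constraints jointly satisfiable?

Satisfiable

Try x1 = 4, x2 = 6, x3 = 4, x4 = 3.
Check constraint 1: x4 + x1 = 7; constraint 3: x3 + x1 = 8; constraint 8: x2 + x1 = 10. The remaining constraints are straightforward to verify.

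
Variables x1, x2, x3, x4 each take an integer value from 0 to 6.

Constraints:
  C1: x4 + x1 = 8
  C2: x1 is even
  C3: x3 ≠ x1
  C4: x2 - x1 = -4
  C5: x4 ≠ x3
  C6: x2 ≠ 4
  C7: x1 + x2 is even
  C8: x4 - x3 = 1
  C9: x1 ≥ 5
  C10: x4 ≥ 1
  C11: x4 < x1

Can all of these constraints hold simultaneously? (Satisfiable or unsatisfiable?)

Satisfiable

Setting (x1, x2, x3, x4) = (6, 2, 1, 2) satisfies everything: constraint 1: x4 + x1 = 8; constraint 4: x2 - x1 = -4; constraint 8: x4 - x3 = 1, and the others follow.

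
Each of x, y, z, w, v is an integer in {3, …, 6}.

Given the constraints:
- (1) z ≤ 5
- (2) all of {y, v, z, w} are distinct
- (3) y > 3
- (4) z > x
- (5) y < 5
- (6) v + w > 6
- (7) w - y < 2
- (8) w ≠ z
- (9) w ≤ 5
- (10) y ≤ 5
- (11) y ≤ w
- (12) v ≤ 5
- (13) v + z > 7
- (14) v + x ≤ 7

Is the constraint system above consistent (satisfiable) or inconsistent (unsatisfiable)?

Unsatisfiable

Constraints 1, 9, 10, and 12 confine each of y, v, z, w to the 3 values {3, …, 5} (the domain already gives each ≥ 3).
Constraint 2 requires all 4 of them to be distinct, but only 3 values are available — impossible by the pigeonhole principle.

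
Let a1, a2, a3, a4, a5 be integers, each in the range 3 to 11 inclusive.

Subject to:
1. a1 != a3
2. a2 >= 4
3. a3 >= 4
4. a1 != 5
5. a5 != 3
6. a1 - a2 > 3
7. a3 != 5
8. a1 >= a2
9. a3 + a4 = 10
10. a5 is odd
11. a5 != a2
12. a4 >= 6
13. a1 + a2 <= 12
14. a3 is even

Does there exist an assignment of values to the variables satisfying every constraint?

Satisfiable

The assignment a1 = 8, a2 = 4, a3 = 4, a4 = 6, a5 = 7 works:
  constraint 6 holds since a1 - a2 = 4.
  constraint 9 holds since a3 + a4 = 10.
The rest check out directly.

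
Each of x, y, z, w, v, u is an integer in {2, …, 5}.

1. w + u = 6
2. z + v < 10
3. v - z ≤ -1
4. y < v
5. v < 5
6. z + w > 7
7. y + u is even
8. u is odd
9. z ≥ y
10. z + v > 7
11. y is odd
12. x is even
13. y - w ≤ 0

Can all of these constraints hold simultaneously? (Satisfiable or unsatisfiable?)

Take x = 4, y = 3, z = 5, w = 3, v = 4, u = 3. Then constraint 1: w + u = 6; constraint 2: z + v = 9, and every other listed constraint is also met.

Satisfiable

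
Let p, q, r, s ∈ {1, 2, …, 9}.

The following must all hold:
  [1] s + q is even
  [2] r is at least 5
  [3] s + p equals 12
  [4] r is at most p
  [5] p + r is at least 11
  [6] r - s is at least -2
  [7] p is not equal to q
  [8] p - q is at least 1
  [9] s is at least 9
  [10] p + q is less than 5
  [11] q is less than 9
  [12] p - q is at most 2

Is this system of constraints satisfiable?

Unsatisfiable

From constraint 9: s ≥ 9. From constraints 2 and 4: p ≥ r ≥ 5. Hence s + p ≥ 14. But constraint 3 requires s + p = 12, and 12 < 14. Contradiction.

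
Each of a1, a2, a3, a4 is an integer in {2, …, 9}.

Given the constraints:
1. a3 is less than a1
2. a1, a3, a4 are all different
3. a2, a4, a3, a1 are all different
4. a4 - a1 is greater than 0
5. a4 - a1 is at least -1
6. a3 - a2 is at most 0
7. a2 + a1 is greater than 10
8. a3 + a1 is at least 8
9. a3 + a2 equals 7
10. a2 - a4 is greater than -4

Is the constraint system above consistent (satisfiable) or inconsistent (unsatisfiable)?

Satisfiable

Setting (a1, a2, a3, a4) = (6, 5, 2, 7) satisfies everything: constraint 4: a4 - a1 = 1; constraint 5: a4 - a1 = 1, and the others follow.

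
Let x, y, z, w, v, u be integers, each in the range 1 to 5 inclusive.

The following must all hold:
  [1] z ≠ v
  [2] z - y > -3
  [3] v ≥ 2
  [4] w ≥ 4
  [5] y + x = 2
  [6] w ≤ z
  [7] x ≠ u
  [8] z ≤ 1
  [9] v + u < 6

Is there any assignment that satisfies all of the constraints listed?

Unsatisfiable

From constraint 4: w ≥ 4. From constraints 6 and 8: w ≤ z and z ≤ 1, so w ≤ 1. But 1 < 4, so no value of w works.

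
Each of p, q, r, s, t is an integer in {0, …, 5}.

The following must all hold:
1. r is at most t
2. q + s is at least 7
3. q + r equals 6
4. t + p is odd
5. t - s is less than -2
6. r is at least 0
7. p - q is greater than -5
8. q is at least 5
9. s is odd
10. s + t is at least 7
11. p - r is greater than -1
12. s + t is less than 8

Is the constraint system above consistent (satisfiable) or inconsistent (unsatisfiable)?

Satisfiable

The assignment p = 1, q = 5, r = 1, s = 5, t = 2 works:
  constraint 2 holds since q + s = 10.
  constraint 3 holds since q + r = 6.
The rest check out directly.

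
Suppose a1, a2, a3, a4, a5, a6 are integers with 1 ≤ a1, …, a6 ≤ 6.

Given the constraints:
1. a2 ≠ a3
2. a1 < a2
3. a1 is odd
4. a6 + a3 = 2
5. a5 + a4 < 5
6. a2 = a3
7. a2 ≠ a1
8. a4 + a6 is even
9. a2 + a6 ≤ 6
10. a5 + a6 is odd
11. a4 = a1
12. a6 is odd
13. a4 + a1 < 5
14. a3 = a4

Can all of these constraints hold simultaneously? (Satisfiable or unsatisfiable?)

Unsatisfiable

From constraints 6, 11, and 14, a2 = a3 = a4 = a1, so a2 = a1. But constraint 7 says a2 ≠ a1. Contradiction.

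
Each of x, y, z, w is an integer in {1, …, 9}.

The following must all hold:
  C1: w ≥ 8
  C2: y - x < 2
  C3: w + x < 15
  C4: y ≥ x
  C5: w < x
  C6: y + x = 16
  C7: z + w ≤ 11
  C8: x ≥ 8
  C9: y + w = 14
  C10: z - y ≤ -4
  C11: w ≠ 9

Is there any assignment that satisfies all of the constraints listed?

From constraints 4 and 8: y ≥ x ≥ 8. From constraint 1: w ≥ 8. Hence y + w ≥ 16. But constraint 9 requires y + w = 14, and 14 < 16. Contradiction.

Unsatisfiable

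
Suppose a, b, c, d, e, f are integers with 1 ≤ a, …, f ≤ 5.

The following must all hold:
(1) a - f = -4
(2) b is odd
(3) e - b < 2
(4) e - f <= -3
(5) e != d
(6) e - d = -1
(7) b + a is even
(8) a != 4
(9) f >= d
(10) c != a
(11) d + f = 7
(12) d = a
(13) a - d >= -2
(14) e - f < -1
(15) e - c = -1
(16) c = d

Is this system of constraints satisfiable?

From constraints 12 and 16, c = d = a, so c = a. But constraint 10 says c ≠ a. Contradiction.

Unsatisfiable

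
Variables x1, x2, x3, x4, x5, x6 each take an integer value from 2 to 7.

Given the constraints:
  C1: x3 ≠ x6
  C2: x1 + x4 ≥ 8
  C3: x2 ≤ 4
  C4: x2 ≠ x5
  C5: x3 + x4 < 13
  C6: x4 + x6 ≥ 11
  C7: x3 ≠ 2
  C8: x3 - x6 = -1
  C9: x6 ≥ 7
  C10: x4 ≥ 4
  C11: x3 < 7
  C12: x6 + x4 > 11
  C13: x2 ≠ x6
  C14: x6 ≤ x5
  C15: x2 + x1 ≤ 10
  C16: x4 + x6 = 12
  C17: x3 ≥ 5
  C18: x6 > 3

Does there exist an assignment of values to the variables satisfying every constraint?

Satisfiable

Try x1 = 4, x2 = 4, x3 = 6, x4 = 5, x5 = 7, x6 = 7.
Check constraint 2: x1 + x4 = 9; constraint 5: x3 + x4 = 11. The remaining constraints are straightforward to verify.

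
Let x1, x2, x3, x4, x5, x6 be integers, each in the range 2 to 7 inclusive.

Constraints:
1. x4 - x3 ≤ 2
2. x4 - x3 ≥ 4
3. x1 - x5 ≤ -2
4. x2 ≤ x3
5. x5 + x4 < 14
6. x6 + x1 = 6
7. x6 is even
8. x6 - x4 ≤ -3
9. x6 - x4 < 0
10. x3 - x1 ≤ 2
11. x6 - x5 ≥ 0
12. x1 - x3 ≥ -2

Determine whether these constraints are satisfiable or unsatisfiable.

Constraints 1, 3, 8, 11, and 12 give x6 − x5 ≥ 0, x5 − x1 ≥ 2, x1 − x3 ≥ -2, x3 − x4 ≥ -2, x4 − x6 ≥ 3.
Adding all 5 inequalities: the left sides telescope to 0, and the right sides sum to 0 + 2 + (-2) + (-2) + 3 = 1. So 0 ≥ 1, which is false.

Unsatisfiable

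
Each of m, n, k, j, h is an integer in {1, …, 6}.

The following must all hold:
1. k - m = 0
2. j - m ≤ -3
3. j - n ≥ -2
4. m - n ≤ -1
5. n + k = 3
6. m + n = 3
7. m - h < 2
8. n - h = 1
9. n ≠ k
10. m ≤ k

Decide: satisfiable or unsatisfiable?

Unsatisfiable

Constraints 2, 3, and 4 give m − j ≥ 3, j − n ≥ -2, n − m ≥ 1.
Adding all 3 inequalities: the left sides telescope to 0, and the right sides sum to 3 + (-2) + 1 = 2. So 0 ≥ 2, which is false.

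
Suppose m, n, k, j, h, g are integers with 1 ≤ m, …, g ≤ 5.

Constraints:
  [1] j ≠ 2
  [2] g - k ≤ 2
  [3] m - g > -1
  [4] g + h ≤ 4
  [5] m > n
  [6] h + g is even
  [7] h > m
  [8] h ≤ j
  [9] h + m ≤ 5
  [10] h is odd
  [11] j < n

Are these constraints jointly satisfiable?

Constraints 5, 7, 8, and 11 give h ≤ j, j < n, n < m, m < h. Chaining: h ≤ j < n < m < h, which forces h < h — impossible.

Unsatisfiable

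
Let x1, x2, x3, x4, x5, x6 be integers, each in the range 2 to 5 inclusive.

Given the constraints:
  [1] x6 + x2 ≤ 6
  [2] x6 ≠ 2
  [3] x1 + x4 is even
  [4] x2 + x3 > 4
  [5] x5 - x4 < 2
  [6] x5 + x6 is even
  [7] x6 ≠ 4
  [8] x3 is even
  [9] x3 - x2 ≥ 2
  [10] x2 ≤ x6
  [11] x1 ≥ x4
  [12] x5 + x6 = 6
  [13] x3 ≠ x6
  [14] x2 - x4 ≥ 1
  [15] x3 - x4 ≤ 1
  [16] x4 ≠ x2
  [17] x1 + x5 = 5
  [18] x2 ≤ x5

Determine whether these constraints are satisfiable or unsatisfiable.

Constraints 9, 14, and 15 give x3 − x2 ≥ 2, x2 − x4 ≥ 1, x4 − x3 ≥ -1.
Adding all 3 inequalities: the left sides telescope to 0, and the right sides sum to 2 + 1 + (-1) = 2. So 0 ≥ 2, which is false.

Unsatisfiable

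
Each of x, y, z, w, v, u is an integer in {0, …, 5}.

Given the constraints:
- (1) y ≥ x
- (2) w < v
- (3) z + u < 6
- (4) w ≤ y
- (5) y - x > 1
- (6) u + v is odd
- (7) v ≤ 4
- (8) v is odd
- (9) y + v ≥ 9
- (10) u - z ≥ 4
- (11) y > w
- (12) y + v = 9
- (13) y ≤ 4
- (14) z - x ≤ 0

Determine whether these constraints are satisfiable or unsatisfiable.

Unsatisfiable

From constraint 13: y ≤ 4. From constraint 7: v ≤ 4. Hence y + v ≤ 8. But constraint 9 requires y + v ≥ 9, and 9 > 8. Contradiction.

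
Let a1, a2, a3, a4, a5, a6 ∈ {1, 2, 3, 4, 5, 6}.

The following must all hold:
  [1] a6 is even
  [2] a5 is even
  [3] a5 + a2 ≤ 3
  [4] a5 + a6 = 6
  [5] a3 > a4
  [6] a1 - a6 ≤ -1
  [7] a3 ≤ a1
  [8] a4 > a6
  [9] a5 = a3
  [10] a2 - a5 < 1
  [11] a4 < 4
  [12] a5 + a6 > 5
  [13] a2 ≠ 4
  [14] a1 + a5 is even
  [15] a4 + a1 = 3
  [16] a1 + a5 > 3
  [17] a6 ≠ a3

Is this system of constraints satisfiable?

Unsatisfiable

Constraints 5, 6, 7, and 8 give a6 < a4, a4 < a3, a3 ≤ a1, a1 < a6. Chaining: a6 < a4 < a3 ≤ a1 < a6, which forces a6 < a6 — impossible.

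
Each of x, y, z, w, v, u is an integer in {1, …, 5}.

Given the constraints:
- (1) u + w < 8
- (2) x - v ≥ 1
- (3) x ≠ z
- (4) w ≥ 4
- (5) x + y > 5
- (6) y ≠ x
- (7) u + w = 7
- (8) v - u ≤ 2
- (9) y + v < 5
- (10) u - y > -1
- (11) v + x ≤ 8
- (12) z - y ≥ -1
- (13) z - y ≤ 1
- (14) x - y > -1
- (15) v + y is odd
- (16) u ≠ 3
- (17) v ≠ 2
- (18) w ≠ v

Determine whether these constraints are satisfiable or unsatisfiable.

Satisfiable

Setting (x, y, z, w, v, u) = (4, 2, 3, 5, 1, 2) satisfies everything: constraint 1: u + w = 7; constraint 2: x - v = 3, and the others follow.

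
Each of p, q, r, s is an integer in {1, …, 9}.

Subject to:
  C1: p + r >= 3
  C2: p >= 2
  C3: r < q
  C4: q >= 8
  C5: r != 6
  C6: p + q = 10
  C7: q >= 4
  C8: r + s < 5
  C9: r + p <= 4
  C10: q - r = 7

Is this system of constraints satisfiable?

Setting (p, q, r, s) = (2, 8, 1, 1) satisfies everything: constraint 1: p + r = 3; constraint 6: p + q = 10; constraint 8: r + s = 2, and the others follow.

Satisfiable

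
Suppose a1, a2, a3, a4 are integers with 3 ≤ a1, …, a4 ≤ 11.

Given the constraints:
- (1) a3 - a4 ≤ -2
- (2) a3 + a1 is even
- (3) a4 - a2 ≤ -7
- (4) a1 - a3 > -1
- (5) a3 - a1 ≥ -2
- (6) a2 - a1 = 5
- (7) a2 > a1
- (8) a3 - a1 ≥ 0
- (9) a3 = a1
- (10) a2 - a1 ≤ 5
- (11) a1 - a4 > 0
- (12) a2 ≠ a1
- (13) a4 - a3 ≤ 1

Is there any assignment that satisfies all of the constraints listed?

Constraints 1, 3, 5, and 10 give a3 − a1 ≥ -2, a1 − a2 ≥ -5, a2 − a4 ≥ 7, a4 − a3 ≥ 2.
Adding all 4 inequalities: the left sides telescope to 0, and the right sides sum to (-2) + (-5) + 7 + 2 = 2. So 0 ≥ 2, which is false.

Unsatisfiable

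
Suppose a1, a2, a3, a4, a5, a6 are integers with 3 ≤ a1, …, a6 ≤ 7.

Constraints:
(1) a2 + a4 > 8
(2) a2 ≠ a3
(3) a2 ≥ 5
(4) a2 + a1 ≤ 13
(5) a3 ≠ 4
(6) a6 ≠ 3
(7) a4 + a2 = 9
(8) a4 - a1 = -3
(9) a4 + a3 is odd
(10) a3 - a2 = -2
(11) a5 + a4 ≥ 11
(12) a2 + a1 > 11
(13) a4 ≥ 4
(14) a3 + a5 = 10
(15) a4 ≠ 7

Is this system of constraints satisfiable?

Setting (a1, a2, a3, a4, a5, a6) = (7, 5, 3, 4, 7, 4) satisfies everything: constraint 1: a2 + a4 = 9; constraint 4: a2 + a1 = 12; constraint 7: a4 + a2 = 9, and the others follow.

Satisfiable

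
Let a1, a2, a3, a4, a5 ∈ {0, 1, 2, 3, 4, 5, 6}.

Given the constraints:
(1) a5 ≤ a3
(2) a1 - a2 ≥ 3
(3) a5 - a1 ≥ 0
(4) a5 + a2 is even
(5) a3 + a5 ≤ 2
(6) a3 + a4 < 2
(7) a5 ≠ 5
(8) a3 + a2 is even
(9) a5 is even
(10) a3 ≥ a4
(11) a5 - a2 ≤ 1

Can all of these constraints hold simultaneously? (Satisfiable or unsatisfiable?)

Unsatisfiable

Constraints 2, 3, and 11 give a2 − a5 ≥ -1, a5 − a1 ≥ 0, a1 − a2 ≥ 3.
Adding all 3 inequalities: the left sides telescope to 0, and the right sides sum to (-1) + 0 + 3 = 2. So 0 ≥ 2, which is false.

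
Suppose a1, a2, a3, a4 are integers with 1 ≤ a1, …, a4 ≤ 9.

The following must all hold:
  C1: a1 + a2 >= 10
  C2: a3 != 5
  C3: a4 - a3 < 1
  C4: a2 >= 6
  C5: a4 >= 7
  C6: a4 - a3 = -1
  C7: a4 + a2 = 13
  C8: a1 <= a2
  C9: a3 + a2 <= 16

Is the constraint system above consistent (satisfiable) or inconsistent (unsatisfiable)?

One satisfying assignment is a1 = 6, a2 = 6, a3 = 8, a4 = 7.
For the less obvious constraints — constraint 1: a1 + a2 = 12; constraint 3: a4 - a3 = -1 — and the others hold by inspection.

Satisfiable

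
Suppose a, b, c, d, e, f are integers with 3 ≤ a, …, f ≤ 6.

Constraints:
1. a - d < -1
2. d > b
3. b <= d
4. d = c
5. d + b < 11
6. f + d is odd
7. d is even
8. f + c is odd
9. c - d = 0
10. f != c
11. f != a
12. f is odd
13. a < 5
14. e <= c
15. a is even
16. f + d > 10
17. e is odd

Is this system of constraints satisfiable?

One satisfying assignment is a = 4, b = 4, c = 6, d = 6, e = 5, f = 5.
For the less obvious constraints — constraint 1: a - d = -2; constraint 5: d + b = 10 — and the others hold by inspection.

Satisfiable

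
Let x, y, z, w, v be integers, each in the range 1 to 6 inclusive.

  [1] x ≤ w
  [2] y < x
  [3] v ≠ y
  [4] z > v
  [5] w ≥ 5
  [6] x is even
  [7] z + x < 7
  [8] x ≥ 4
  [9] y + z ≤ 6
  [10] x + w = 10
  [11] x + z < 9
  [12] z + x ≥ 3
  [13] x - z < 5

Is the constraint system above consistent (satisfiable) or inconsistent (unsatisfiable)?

Setting (x, y, z, w, v) = (4, 2, 2, 6, 1) satisfies everything: constraint 7: z + x = 6; constraint 9: y + z = 4, and the others follow.

Satisfiable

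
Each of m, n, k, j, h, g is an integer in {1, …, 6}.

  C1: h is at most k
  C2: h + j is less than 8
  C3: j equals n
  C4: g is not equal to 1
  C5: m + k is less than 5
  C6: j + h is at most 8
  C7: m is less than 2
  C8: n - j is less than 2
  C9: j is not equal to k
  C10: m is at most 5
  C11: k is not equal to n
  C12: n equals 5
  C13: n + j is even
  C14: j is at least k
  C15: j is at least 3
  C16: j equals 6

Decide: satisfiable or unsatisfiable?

Constraint 16 fixes j = 6 and constraint 12 fixes n = 5, but constraint 3 requires j = n. Since 6 ≠ 5, contradiction.

Unsatisfiable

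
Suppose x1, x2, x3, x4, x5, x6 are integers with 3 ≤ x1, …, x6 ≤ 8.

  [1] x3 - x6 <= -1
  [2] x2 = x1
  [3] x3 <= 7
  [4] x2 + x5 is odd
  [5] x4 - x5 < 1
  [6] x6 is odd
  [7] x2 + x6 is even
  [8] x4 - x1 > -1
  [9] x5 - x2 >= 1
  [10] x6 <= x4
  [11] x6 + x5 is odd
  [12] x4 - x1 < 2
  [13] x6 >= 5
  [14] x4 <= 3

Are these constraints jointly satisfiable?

Unsatisfiable

From constraint 13: x6 ≥ 5. From constraints 10 and 14: x6 ≤ x4 and x4 ≤ 3, so x6 ≤ 3. But 3 < 5, so no value of x6 works.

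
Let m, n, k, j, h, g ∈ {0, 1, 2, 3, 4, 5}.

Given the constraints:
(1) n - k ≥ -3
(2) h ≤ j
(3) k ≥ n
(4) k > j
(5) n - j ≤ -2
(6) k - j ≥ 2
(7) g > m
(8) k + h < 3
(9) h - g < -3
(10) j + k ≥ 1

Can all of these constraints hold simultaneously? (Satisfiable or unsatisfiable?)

Unsatisfiable

Constraints 1, 5, and 6 give n − k ≥ -3, k − j ≥ 2, j − n ≥ 2.
Adding all 3 inequalities: the left sides telescope to 0, and the right sides sum to (-3) + 2 + 2 = 1. So 0 ≥ 1, which is false.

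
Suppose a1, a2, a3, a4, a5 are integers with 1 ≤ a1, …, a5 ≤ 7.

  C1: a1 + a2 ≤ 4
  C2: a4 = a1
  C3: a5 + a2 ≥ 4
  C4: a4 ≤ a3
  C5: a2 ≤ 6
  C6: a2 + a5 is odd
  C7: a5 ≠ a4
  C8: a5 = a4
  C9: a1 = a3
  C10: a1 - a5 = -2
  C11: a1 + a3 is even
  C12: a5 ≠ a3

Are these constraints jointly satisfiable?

From constraints 2, 8, and 9, a5 = a4 = a1 = a3, so a5 = a3. But constraint 12 says a5 ≠ a3. Contradiction.

Unsatisfiable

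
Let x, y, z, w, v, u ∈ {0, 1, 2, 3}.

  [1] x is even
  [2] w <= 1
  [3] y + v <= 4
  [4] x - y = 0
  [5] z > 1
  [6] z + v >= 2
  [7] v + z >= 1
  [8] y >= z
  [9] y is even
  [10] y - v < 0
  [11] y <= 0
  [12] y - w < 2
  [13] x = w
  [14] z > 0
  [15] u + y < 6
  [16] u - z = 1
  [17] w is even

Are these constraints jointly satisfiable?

Unsatisfiable

From constraint 5: z ≥ 2. From constraints 8 and 11: z ≤ y and y ≤ 0, so z ≤ 0. But 0 < 2, so no value of z works.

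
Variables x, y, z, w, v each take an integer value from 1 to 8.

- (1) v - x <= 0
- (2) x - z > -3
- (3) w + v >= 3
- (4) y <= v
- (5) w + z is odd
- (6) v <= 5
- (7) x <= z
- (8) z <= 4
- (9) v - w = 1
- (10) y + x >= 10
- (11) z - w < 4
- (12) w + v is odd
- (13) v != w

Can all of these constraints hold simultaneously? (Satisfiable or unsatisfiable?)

Unsatisfiable

From constraints 4 and 6: y ≤ v ≤ 5. From constraints 7 and 8: x ≤ z ≤ 4. Hence y + x ≤ 9. But constraint 10 requires y + x ≥ 10, and 10 > 9. Contradiction.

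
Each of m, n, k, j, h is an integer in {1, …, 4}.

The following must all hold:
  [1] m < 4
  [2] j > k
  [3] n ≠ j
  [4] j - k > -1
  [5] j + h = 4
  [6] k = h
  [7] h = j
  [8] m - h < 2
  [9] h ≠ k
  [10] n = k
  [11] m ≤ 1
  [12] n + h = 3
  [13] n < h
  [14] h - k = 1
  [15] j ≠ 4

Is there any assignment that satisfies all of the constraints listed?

Unsatisfiable

From constraints 6, 7, and 10, n = k = h = j, so n = j. But constraint 3 says n ≠ j. Contradiction.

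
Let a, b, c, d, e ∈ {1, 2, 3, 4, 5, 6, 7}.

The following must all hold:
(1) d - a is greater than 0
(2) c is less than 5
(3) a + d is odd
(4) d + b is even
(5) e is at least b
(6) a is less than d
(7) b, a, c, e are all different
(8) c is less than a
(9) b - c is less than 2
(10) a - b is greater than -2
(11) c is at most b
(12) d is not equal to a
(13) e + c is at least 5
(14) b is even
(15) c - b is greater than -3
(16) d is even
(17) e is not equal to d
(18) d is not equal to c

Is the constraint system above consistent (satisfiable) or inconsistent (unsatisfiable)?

Setting (a, b, c, d, e) = (3, 2, 1, 4, 6) satisfies everything: constraint 1: d - a = 1; constraint 9: b - c = 1; constraint 10: a - b = 1, and the others follow.

Satisfiable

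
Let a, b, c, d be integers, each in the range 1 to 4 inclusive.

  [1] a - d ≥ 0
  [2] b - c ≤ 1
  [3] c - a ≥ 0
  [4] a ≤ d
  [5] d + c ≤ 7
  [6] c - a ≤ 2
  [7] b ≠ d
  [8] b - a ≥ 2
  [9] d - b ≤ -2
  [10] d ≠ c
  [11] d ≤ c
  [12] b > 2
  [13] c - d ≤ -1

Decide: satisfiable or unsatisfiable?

Unsatisfiable

Constraints 1, 2, 8, and 13 give d − c ≥ 1, c − b ≥ -1, b − a ≥ 2, a − d ≥ 0.
Adding all 4 inequalities: the left sides telescope to 0, and the right sides sum to 1 + (-1) + 2 + 0 = 2. So 0 ≥ 2, which is false.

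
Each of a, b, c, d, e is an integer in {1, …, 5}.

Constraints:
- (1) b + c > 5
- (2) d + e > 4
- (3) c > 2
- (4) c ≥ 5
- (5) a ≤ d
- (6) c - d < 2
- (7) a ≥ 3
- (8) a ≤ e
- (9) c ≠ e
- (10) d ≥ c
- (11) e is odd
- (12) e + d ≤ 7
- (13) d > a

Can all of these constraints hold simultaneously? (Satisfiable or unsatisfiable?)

Unsatisfiable

From constraints 7 and 8: e ≥ a ≥ 3. From constraints 4 and 10: d ≥ c ≥ 5. Hence e + d ≥ 8. But constraint 12 requires e + d ≤ 7, and 7 < 8. Contradiction.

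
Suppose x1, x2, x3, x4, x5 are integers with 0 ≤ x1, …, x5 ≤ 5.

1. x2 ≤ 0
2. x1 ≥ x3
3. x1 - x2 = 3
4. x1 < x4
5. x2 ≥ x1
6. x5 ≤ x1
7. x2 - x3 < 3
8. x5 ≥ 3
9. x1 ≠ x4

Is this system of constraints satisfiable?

From constraints 6 and 8: x1 ≥ x5 and x5 ≥ 3, so x1 ≥ 3. From constraints 1 and 5: x1 ≤ x2 and x2 ≤ 0, so x1 ≤ 0. But 0 < 3, so no value of x1 works.

Unsatisfiable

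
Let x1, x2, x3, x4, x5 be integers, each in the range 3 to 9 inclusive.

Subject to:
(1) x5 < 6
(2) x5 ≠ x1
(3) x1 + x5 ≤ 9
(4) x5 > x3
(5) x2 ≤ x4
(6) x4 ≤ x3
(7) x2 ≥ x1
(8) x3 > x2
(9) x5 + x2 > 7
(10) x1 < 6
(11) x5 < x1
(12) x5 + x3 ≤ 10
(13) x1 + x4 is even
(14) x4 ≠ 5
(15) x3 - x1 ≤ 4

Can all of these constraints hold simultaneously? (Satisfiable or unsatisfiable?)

Constraints 4, 5, 6, 7, and 11 give x5 < x1, x1 ≤ x2, x2 ≤ x4, x4 ≤ x3, x3 < x5. Chaining: x5 < x1 ≤ x2 ≤ x4 ≤ x3 < x5, which forces x5 < x5 — impossible.

Unsatisfiable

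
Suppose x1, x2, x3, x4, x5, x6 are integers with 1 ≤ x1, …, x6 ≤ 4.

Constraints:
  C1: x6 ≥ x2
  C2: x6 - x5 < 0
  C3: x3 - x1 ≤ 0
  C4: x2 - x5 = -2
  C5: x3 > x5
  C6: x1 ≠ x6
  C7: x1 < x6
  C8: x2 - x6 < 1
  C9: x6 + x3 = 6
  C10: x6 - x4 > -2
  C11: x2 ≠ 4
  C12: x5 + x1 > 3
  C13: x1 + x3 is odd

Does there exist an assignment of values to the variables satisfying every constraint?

Constraints 2, 3, 5, and 7 give x1 < x6, x6 < x5, x5 < x3, x3 ≤ x1. Chaining: x1 < x6 < x5 < x3 ≤ x1, which forces x1 < x1 — impossible.

Unsatisfiable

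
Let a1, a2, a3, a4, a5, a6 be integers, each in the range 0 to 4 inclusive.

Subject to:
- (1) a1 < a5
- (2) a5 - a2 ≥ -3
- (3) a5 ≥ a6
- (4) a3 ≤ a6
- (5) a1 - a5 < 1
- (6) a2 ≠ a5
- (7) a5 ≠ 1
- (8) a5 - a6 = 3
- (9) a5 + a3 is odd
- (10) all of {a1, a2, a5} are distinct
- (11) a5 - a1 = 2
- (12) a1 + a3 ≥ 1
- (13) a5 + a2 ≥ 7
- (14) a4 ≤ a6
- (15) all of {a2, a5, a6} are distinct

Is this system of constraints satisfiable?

Satisfiable

Try a1 = 1, a2 = 4, a3 = 0, a4 = 0, a5 = 3, a6 = 0.
Check constraint 2: a5 - a2 = -1; constraint 5: a1 - a5 = -2. The remaining constraints are straightforward to verify.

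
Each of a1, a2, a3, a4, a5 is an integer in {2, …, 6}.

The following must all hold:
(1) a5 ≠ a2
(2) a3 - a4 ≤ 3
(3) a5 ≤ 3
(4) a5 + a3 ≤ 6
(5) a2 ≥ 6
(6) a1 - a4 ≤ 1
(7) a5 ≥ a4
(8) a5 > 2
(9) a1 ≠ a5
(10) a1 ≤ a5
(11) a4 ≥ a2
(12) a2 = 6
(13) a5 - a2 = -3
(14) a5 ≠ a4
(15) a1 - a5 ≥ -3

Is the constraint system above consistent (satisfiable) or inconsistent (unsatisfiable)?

From constraints 5 and 11: a4 ≥ a2 and a2 ≥ 6, so a4 ≥ 6. From constraints 3 and 7: a4 ≤ a5 and a5 ≤ 3, so a4 ≤ 3. But 3 < 6, so no value of a4 works.

Unsatisfiable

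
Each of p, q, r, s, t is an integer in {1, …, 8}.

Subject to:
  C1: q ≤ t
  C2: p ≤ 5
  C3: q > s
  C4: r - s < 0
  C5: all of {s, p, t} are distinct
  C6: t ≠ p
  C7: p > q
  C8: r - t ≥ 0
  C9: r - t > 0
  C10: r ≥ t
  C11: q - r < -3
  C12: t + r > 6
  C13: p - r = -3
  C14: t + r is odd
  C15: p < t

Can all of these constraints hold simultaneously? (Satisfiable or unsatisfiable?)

Constraints 3, 4, 7, 9, and 15 give t < r, r < s, s < q, q < p, p < t. Chaining: t < r < s < q < p < t, which forces t < t — impossible.

Unsatisfiable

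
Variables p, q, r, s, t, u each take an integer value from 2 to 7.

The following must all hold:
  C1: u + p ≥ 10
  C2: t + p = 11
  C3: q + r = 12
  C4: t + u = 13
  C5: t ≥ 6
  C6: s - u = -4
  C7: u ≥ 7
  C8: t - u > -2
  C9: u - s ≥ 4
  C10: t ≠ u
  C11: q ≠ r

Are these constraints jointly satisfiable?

Setting (p, q, r, s, t, u) = (5, 7, 5, 3, 6, 7) satisfies everything: constraint 1: u + p = 12; constraint 2: t + p = 11, and the others follow.

Satisfiable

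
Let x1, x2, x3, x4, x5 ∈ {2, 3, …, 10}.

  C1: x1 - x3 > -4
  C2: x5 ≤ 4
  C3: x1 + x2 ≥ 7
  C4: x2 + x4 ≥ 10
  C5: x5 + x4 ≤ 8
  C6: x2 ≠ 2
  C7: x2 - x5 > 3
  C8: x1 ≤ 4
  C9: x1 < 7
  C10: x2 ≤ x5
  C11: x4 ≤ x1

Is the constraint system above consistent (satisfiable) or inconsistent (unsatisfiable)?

From constraints 2 and 10: x2 ≤ x5 ≤ 4. From constraints 8 and 11: x4 ≤ x1 ≤ 4. Hence x2 + x4 ≤ 8. But constraint 4 requires x2 + x4 ≥ 10, and 10 > 8. Contradiction.

Unsatisfiable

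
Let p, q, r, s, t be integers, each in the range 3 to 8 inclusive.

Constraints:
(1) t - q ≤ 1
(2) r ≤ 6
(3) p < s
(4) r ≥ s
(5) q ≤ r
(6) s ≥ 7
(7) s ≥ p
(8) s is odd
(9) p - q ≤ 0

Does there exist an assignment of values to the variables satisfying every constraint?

From constraint 6: s ≥ 7. From constraints 2 and 4: s ≤ r and r ≤ 6, so s ≤ 6. But 6 < 7, so no value of s works.

Unsatisfiable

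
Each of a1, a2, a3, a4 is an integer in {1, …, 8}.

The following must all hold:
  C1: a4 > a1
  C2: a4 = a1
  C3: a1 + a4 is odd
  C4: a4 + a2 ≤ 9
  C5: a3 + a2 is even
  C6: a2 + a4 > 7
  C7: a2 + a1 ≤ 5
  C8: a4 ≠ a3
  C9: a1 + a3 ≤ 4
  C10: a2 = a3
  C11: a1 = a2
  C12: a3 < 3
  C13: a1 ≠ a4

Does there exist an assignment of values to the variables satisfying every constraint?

Unsatisfiable

From constraints 2, 10, and 11, a4 = a1 = a2 = a3, so a4 = a3. But constraint 8 says a4 ≠ a3. Contradiction.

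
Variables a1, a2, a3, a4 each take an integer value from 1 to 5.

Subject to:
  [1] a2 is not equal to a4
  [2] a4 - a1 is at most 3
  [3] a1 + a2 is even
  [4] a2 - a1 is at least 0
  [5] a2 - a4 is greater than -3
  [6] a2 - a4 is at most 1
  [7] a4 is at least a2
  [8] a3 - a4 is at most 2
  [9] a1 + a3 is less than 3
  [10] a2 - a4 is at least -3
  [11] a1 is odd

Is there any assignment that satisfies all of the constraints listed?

Satisfiable

The assignment a1 = 1, a2 = 1, a3 = 1, a4 = 2 works:
  constraint 2 holds since a4 - a1 = 1.
  constraint 4 holds since a2 - a1 = 0.
The rest check out directly.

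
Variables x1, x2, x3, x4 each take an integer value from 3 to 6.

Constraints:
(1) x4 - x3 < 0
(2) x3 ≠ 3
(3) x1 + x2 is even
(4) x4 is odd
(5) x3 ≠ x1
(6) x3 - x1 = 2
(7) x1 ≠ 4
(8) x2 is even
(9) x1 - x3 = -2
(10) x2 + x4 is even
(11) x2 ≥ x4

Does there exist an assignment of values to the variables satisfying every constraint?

Unsatisfiable

Constraint 8 makes x2 even and constraint 4 makes x4 odd, so x2 + x4 must be odd. Constraint 10 says x2 + x4 is even — contradiction.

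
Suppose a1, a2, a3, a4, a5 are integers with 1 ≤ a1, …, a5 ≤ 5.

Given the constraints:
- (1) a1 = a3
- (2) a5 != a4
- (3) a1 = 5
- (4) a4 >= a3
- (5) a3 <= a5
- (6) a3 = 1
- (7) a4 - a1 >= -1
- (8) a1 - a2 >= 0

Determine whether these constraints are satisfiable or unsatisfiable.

Constraint 3 fixes a1 = 5 and constraint 6 fixes a3 = 1, but constraint 1 requires a1 = a3. Since 5 ≠ 1, contradiction.

Unsatisfiable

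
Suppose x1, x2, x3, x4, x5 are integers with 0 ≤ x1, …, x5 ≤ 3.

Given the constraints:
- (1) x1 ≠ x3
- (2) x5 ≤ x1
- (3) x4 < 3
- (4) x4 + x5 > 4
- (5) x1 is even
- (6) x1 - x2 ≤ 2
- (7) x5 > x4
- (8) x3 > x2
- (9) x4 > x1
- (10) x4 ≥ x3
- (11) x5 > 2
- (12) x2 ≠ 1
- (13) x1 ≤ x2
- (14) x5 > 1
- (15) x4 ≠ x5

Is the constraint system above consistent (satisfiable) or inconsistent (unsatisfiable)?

Unsatisfiable

Constraints 2, 7, and 9 give x4 < x5, x5 ≤ x1, x1 < x4. Chaining: x4 < x5 ≤ x1 < x4, which forces x4 < x4 — impossible.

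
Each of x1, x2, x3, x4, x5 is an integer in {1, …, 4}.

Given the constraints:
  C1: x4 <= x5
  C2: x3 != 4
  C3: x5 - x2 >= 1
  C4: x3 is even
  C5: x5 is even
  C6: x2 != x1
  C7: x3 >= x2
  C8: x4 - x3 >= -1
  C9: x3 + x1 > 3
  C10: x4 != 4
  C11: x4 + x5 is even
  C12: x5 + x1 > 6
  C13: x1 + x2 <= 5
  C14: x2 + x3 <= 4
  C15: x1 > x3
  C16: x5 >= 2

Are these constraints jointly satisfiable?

Satisfiable

Setting (x1, x2, x3, x4, x5) = (4, 1, 2, 2, 4) satisfies everything: constraint 3: x5 - x2 = 3; constraint 8: x4 - x3 = 0; constraint 9: x3 + x1 = 6, and the others follow.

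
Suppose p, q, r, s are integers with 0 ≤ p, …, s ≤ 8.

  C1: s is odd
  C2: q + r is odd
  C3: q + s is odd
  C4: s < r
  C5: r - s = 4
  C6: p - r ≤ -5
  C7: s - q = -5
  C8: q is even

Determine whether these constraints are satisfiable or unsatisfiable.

One satisfying assignment is p = 2, q = 8, r = 7, s = 3.
For the less obvious constraints — constraint 5: r - s = 4; constraint 6: p - r = -5 — and the others hold by inspection.

Satisfiable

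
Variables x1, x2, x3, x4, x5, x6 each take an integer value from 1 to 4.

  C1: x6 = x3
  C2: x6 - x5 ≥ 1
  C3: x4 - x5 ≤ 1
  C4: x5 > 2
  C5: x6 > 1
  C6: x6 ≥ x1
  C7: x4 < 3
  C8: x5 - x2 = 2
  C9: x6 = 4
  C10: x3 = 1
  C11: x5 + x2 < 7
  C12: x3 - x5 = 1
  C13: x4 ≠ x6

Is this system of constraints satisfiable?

Constraint 9 fixes x6 = 4 and constraint 10 fixes x3 = 1, but constraint 1 requires x6 = x3. Since 4 ≠ 1, contradiction.

Unsatisfiable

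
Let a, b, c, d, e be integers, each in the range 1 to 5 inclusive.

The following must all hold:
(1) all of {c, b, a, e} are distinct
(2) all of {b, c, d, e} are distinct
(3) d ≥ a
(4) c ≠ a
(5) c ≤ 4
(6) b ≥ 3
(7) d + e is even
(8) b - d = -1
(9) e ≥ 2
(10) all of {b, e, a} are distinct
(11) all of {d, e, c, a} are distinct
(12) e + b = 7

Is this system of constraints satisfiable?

Setting (a, b, c, d, e) = (1, 4, 2, 5, 3) satisfies everything: constraint 1: values 2, 4, 1, 3 are distinct; constraint 8: b - d = -1; constraint 12: e + b = 7, and the others follow.

Satisfiable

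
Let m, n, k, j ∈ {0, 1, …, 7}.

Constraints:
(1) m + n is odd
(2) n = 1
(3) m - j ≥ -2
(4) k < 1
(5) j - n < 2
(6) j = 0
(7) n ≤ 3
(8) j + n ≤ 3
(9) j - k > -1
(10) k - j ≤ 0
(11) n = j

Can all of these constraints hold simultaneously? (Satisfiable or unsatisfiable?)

Constraint 2 fixes n = 1 and constraint 6 fixes j = 0, but constraint 11 requires n = j. Since 1 ≠ 0, contradiction.

Unsatisfiable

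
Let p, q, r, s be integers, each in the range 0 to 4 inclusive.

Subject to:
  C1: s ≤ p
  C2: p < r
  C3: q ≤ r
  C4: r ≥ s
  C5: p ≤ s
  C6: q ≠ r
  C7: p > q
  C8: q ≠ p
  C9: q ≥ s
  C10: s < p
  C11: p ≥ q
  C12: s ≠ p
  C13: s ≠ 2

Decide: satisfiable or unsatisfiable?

Constraints 5, 7, and 9 give s ≤ q, q < p, p ≤ s. Chaining: s ≤ q < p ≤ s, which forces s < s — impossible.

Unsatisfiable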